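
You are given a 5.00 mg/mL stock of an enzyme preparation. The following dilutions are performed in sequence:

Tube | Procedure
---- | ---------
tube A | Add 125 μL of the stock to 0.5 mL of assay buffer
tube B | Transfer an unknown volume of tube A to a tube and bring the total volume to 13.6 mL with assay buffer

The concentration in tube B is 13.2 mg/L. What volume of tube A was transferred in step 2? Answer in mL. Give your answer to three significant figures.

0.180 mL

Step 1: 125 μL + 0.5 mL = 625 μL total → factor 625/125 = 5
Step 2: v brought to 13.6 mL → factor = 13.6 mL/v
Product of known-step factors = 5
Overall factor = 5.00 mg/mL / (13.2 mg/L) = 378.79
Step-2 factor = 378.79 / 5 = 75.758
v = 13.6 mL / 75.758 = 0.180 mL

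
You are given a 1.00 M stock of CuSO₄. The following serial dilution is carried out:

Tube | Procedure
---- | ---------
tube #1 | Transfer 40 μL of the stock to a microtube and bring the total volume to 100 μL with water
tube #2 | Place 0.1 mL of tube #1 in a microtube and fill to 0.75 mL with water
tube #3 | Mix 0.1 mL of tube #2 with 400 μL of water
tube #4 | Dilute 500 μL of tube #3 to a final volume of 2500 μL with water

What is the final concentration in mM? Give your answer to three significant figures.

Step 1: 40 μL brought to 100 μL → factor 100/40 = 2.5
Step 2: 0.1 mL brought to 0.75 mL → factor 0.75/0.1 = 7.5
Step 3: 0.1 mL + 400 μL = 0.5 mL total → factor 0.5/0.1 = 5
Step 4: 500 μL brought to 2500 μL → factor 2500/500 = 5
Overall dilution factor = 2.5 × 7.5 × 5 × 5 = 468.75
Final = 1.00 M / 468.75 = 0.002133 M = 2.13 mM

2.13 mM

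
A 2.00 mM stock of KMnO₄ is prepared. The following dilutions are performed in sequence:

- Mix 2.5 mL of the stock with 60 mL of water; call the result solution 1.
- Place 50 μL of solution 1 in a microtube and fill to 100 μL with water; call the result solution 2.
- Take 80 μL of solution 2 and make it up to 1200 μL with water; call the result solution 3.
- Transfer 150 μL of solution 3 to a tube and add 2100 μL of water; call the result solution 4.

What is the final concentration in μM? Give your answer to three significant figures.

Step 1: 2.5 mL + 60 mL = 62.5 mL total → factor 62.5/2.5 = 25
Step 2: 50 μL brought to 100 μL → factor 100/50 = 2
Step 3: 80 μL brought to 1200 μL → factor 1200/80 = 15
Step 4: 150 μL + 2100 μL = 2250 μL total → factor 2250/150 = 15
Overall dilution factor = 25 × 2 × 15 × 15 = 11250
Final = 2.00 mM / 11250 = 0.0001778 mM = 0.178 μM

0.178 μM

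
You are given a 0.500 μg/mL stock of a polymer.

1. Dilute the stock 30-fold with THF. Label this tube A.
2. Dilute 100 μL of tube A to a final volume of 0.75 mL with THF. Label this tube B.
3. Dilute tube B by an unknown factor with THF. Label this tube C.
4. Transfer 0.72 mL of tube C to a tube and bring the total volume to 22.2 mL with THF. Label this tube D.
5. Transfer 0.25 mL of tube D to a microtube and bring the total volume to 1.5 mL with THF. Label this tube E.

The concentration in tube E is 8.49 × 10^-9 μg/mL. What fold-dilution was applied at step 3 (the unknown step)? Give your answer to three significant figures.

1.41 × 10^3-fold

Step 1: 30-fold → factor 30
Step 2: 100 μL brought to 0.75 mL → factor 750/100 = 7.5
Step 3: unknown factor x
Step 4: 0.72 mL brought to 22.2 mL → factor 22.2/0.72 = 30.833
Step 5: 0.25 mL brought to 1.5 mL → factor 1.5/0.25 = 6
Product of known-step factors = 41625
Overall factor = 0.500 μg/mL / (8.49 × 10^-9 μg/mL) = 5.8893 × 10^7
x = 5.8893 × 10^7 / 41625 = 1.41 × 10^3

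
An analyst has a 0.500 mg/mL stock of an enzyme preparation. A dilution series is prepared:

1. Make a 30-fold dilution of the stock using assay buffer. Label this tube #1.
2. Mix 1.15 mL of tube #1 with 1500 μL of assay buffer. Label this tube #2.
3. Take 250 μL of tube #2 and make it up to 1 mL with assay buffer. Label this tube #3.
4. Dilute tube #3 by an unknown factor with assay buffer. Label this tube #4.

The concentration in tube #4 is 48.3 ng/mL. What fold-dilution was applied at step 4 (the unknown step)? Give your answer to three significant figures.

37.4-fold

Step 1: 30-fold → factor 30
Step 2: 1.15 mL + 1500 μL = 2.65 mL total → factor 2.65/1.15 = 2.3043
Step 3: 250 μL brought to 1 mL → factor 1000/250 = 4
Step 4: unknown factor x
Product of known-step factors = 276.52
Overall factor = 0.500 mg/mL / (48.3 ng/mL) = 10352
x = 10352 / 276.52 = 37.4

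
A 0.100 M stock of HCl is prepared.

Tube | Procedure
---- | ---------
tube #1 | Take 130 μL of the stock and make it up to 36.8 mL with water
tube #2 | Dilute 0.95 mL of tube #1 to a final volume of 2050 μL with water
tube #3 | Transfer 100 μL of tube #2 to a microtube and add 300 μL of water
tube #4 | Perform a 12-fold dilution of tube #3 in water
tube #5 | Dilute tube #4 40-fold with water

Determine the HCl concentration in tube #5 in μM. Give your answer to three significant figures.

Step 1: 130 μL brought to 36.8 mL → factor 36800/130 = 283.08
Step 2: 0.95 mL brought to 2050 μL → factor 2.05/0.95 = 2.1579
Step 3: 100 μL + 300 μL = 400 μL total → factor 400/100 = 4
Step 4: 12-fold → factor 12
Step 5: 40-fold → factor 40
Overall dilution factor = 283.08 × 2.1579 × 4 × 12 × 40 = 1.1728 × 10^6
Final = 0.100 M / 1.1728 × 10^6 = 8.526 × 10^-8 M = 0.0853 μM

0.0853 μM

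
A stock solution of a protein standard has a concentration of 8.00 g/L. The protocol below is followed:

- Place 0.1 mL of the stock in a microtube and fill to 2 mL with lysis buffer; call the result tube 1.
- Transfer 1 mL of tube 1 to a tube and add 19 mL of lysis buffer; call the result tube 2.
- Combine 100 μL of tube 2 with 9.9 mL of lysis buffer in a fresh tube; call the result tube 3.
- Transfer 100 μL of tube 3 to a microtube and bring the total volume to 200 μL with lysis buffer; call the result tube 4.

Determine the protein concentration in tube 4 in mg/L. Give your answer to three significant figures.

Step 1: 0.1 mL brought to 2 mL → factor 2/0.1 = 20
Step 2: 1 mL + 19 mL = 20 mL total → factor 20/1 = 20
Step 3: 100 μL + 9.9 mL = 10000 μL total → factor 10000/100 = 100
Step 4: 100 μL brought to 200 μL → factor 200/100 = 2
Overall dilution factor = 20 × 20 × 100 × 2 = 80000
Final = 8.00 g/L / 80000 = 0.0001000 g/L = 0.100 mg/L

0.100 mg/L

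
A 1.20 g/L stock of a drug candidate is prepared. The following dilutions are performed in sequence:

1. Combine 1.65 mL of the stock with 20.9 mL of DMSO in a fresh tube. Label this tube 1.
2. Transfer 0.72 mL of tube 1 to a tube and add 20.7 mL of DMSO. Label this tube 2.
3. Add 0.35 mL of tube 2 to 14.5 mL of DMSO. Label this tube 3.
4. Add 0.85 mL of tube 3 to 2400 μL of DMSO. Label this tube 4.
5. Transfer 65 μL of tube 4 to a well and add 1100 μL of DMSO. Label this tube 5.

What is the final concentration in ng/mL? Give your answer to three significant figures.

Step 1: 1.65 mL + 20.9 mL = 22.55 mL total → factor 22.55/1.65 = 13.667
Step 2: 0.72 mL + 20.7 mL = 21.42 mL total → factor 21.42/0.72 = 29.75
Step 3: 0.35 mL + 14.5 mL = 14.85 mL total → factor 14.85/0.35 = 42.429
Step 4: 0.85 mL + 2400 μL = 3.25 mL total → factor 3.25/0.85 = 3.8235
Step 5: 65 μL + 1100 μL = 1165 μL total → factor 1165/65 = 17.923
Overall dilution factor = 13.667 × 29.75 × 42.429 × 3.8235 × 17.923 = 1.1822 × 10^6
Final = 1.20 g/L / 1.1822 × 10^6 = 1.015 × 10^-6 g/L = 1.02 ng/mL

1.02 ng/mL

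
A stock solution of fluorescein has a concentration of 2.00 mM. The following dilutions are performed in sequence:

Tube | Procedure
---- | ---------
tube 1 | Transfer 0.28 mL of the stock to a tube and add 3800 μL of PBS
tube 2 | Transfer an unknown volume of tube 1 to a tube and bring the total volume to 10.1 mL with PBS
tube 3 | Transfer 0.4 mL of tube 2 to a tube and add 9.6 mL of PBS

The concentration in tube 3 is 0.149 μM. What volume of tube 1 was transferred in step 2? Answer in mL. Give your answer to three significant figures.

Step 1: 0.28 mL + 3800 μL = 4.08 mL total → factor 4.08/0.28 = 14.571
Step 2: v brought to 10.1 mL → factor = 10.1 mL/v
Step 3: 0.4 mL + 9.6 mL = 10 mL total → factor 10/0.4 = 25
Product of known-step factors = 364.29
Overall factor = 2.00 mM / (0.149 μM) = 13423
Step-2 factor = 13423 / 364.29 = 36.847
v = 10.1 mL / 36.847 = 0.274 mL

0.274 mL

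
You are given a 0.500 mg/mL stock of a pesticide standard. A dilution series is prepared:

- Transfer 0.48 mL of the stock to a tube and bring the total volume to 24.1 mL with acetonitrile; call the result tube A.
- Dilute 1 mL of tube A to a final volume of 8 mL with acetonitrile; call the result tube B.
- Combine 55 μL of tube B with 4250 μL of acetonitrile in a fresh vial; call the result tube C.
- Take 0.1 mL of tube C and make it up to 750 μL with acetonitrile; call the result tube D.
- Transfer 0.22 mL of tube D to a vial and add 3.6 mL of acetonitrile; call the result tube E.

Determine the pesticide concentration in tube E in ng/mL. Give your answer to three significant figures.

0.122 ng/mL

Step 1: 0.48 mL brought to 24.1 mL → factor 24.1/0.48 = 50.208
Step 2: 1 mL brought to 8 mL → factor 8/1 = 8
Step 3: 55 μL + 4250 μL = 4305 μL total → factor 4305/55 = 78.273
Step 4: 0.1 mL brought to 750 μL → factor 0.75/0.1 = 7.5
Step 5: 0.22 mL + 3.6 mL = 3.82 mL total → factor 3.82/0.22 = 17.364
Overall dilution factor = 50.208 × 8 × 78.273 × 7.5 × 17.364 = 4.0943 × 10^6
Final = 0.500 mg/mL / 4.0943 × 10^6 = 1.221 × 10^-7 mg/mL = 0.122 ng/mL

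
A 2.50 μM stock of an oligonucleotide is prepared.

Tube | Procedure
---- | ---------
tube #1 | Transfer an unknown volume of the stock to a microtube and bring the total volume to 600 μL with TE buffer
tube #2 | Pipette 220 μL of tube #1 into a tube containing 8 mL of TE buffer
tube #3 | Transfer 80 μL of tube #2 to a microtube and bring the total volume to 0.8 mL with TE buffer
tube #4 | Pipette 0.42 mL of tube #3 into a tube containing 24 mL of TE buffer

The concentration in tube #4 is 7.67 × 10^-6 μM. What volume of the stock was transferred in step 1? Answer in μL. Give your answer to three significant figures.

Step 1: v brought to 600 μL → factor = 600 μL/v
Step 2: 220 μL + 8 mL = 8220 μL total → factor 8220/220 = 37.364
Step 3: 80 μL brought to 0.8 mL → factor 800/80 = 10
Step 4: 0.42 mL + 24 mL = 24.42 mL total → factor 24.42/0.42 = 58.143
Product of known-step factors = 21724
Overall factor = 2.50 μM / (7.67 × 10^-6 μM) = 3.2595 × 10^5
Step-1 factor = 3.2595 × 10^5 / 21724 = 15.004
v = 600 μL / 15.004 = 40.0 μL

40.0 μL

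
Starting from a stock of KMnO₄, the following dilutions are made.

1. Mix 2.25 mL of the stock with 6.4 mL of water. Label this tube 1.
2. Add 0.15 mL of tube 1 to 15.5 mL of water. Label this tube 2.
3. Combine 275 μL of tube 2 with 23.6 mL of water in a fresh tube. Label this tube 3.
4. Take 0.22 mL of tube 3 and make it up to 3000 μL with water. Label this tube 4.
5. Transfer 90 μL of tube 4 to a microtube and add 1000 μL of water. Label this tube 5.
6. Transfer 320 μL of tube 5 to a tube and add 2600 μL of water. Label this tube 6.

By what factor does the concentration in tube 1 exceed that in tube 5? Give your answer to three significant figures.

1.50 × 10^6

Step 1: 2.25 mL + 6.4 mL = 8.65 mL total → factor 8.65/2.25 = 3.8444
Step 2: 0.15 mL + 15.5 mL = 15.65 mL total → factor 15.65/0.15 = 104.33
Step 3: 275 μL + 23.6 mL = 23875 μL total → factor 23875/275 = 86.818
Step 4: 0.22 mL brought to 3000 μL → factor 3/0.22 = 13.636
Step 5: 90 μL + 1000 μL = 1090 μL total → factor 1090/90 = 12.111
Dilution factor to tube 1 = 3.8444; to tube 5 = 5.7511 × 10^6
[tube 1]/[tube 5] = (factor to tube 5)/(factor to tube 1) = 5.7511 × 10^6/3.8444 = 1.50 × 10^6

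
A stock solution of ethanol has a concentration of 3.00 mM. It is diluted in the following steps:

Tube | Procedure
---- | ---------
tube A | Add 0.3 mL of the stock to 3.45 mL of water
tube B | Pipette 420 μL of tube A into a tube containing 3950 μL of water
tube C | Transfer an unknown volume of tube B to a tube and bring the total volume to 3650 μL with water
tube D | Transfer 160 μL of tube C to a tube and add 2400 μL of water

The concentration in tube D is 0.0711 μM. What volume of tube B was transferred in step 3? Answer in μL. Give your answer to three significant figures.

180 μL

Step 1: 0.3 mL + 3.45 mL = 3.75 mL total → factor 3.75/0.3 = 12.5
Step 2: 420 μL + 3950 μL = 4370 μL total → factor 4370/420 = 10.405
Step 3: v brought to 3650 μL → factor = 3650 μL/v
Step 4: 160 μL + 2400 μL = 2560 μL total → factor 2560/160 = 16
Product of known-step factors = 2081
Overall factor = 3.00 mM / (0.0711 μM) = 42194
Step-3 factor = 42194 / 2081 = 20.276
v = 3650 μL / 20.276 = 180 μL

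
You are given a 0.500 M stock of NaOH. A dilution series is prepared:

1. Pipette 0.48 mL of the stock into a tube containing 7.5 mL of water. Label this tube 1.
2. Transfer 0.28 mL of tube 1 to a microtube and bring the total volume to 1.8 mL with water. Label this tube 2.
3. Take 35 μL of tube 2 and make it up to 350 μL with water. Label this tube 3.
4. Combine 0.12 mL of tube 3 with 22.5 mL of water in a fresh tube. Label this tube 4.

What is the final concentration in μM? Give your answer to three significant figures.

2.48 μM

Step 1: 0.48 mL + 7.5 mL = 7.98 mL total → factor 7.98/0.48 = 16.625
Step 2: 0.28 mL brought to 1.8 mL → factor 1.8/0.28 = 6.4286
Step 3: 35 μL brought to 350 μL → factor 350/35 = 10
Step 4: 0.12 mL + 22.5 mL = 22.62 mL total → factor 22.62/0.12 = 188.5
Overall dilution factor = 16.625 × 6.4286 × 10 × 188.5 = 2.0146 × 10^5
Final = 0.500 M / 2.0146 × 10^5 = 2.482 × 10^-6 M = 2.48 μM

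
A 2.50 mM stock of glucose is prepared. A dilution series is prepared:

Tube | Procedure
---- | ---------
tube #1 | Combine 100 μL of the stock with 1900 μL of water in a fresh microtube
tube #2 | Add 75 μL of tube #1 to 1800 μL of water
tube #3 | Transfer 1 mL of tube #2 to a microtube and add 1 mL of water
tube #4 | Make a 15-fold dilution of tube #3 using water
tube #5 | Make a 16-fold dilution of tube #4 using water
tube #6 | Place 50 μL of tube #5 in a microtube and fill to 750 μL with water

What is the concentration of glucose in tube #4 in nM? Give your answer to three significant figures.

Step 1: 100 μL + 1900 μL = 2000 μL total → factor 2000/100 = 20
Step 2: 75 μL + 1800 μL = 1875 μL total → factor 1875/75 = 25
Step 3: 1 mL + 1 mL = 2 mL total → factor 2/1 = 2
Step 4: 15-fold → factor 15
Dilution factor through tube #4 = 20 × 25 × 2 × 15 = 15000
[tube #4] = 2.50 mM / 15000 = 0.0001667 mM = 167 nM

167 nM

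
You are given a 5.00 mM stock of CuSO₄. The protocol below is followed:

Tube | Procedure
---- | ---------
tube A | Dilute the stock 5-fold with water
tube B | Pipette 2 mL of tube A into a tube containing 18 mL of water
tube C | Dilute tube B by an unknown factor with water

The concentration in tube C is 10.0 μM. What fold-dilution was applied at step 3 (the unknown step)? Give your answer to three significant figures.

10.0-fold

Step 1: 5-fold → factor 5
Step 2: 2 mL + 18 mL = 20 mL total → factor 20/2 = 10
Step 3: unknown factor x
Product of known-step factors = 50
Overall factor = 5.00 mM / (10.0 μM) = 500
x = 500 / 50 = 10.0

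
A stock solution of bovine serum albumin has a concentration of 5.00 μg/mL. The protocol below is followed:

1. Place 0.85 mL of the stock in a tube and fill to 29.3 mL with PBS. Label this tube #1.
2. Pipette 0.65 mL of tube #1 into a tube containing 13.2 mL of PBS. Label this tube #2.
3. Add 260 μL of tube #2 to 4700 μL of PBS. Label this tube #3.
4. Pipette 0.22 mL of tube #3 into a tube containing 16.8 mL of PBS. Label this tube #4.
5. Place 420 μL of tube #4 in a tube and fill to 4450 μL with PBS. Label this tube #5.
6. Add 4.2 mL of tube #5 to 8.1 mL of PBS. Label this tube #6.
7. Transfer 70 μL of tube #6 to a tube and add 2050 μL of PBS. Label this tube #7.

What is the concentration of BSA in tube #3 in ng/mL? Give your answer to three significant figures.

Step 1: 0.85 mL brought to 29.3 mL → factor 29.3/0.85 = 34.471
Step 2: 0.65 mL + 13.2 mL = 13.85 mL total → factor 13.85/0.65 = 21.308
Step 3: 260 μL + 4700 μL = 4960 μL total → factor 4960/260 = 19.077
Dilution factor through tube #3 = 34.471 × 21.308 × 19.077 = 14012
[tube #3] = 5.00 μg/mL / 14012 = 0.0003568 μg/mL = 0.357 ng/mL

0.357 ng/mL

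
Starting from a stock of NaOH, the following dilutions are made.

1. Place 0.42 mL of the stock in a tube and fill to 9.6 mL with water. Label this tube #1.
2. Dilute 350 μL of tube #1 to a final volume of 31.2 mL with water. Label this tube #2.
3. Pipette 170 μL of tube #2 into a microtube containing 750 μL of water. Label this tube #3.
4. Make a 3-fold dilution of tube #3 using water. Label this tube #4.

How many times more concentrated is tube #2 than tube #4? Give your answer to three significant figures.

16.2

Step 1: 0.42 mL brought to 9.6 mL → factor 9.6/0.42 = 22.857
Step 2: 350 μL brought to 31.2 mL → factor 31200/350 = 89.143
Step 3: 170 μL + 750 μL = 920 μL total → factor 920/170 = 5.4118
Step 4: 3-fold → factor 3
Dilution factor to tube #2 = 2037.6; to tube #4 = 33080
[tube #2]/[tube #4] = (factor to tube #4)/(factor to tube #2) = 33080/2037.6 = 16.2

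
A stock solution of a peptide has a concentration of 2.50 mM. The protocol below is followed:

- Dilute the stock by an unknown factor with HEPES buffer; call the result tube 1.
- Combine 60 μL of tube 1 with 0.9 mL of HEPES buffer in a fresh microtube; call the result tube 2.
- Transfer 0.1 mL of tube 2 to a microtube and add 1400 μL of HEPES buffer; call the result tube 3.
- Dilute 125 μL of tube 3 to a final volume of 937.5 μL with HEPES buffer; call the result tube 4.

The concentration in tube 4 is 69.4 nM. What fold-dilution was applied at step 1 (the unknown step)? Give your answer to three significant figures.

20.0-fold

Step 1: unknown factor x
Step 2: 60 μL + 0.9 mL = 960 μL total → factor 960/60 = 16
Step 3: 0.1 mL + 1400 μL = 1.5 mL total → factor 1.5/0.1 = 15
Step 4: 125 μL brought to 937.5 μL → factor 937.5/125 = 7.5
Product of known-step factors = 1800
Overall factor = 2.50 mM / (69.4 nM) = 36023
x = 36023 / 1800 = 20.0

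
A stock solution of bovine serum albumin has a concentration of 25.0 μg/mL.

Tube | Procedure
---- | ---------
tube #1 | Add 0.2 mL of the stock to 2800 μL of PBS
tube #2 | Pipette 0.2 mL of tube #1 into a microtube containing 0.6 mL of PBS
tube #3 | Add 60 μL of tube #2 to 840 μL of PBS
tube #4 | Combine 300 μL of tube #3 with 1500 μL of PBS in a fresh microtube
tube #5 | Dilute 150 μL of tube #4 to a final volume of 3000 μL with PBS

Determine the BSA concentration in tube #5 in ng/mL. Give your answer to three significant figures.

Step 1: 0.2 mL + 2800 μL = 3 mL total → factor 3/0.2 = 15
Step 2: 0.2 mL + 0.6 mL = 0.8 mL total → factor 0.8/0.2 = 4
Step 3: 60 μL + 840 μL = 900 μL total → factor 900/60 = 15
Step 4: 300 μL + 1500 μL = 1800 μL total → factor 1800/300 = 6
Step 5: 150 μL brought to 3000 μL → factor 3000/150 = 20
Overall dilution factor = 15 × 4 × 15 × 6 × 20 = 1.08 × 10^5
Final = 25.0 μg/mL / 1.08 × 10^5 = 0.0002315 μg/mL = 0.231 ng/mL

0.231 ng/mL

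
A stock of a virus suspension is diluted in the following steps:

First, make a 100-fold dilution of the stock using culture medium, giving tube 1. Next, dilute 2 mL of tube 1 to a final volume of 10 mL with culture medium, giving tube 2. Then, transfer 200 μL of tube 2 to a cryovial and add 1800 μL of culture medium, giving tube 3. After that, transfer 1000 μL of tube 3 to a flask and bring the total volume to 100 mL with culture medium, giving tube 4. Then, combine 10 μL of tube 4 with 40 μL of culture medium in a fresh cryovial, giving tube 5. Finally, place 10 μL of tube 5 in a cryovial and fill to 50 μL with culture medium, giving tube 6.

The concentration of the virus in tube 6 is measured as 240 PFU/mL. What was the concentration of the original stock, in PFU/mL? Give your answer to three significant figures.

3.00 × 10^9 PFU/mL

Step 1: 100-fold → factor 100
Step 2: 2 mL brought to 10 mL → factor 10/2 = 5
Step 3: 200 μL + 1800 μL = 2000 μL total → factor 2000/200 = 10
Step 4: 1000 μL brought to 100 mL → factor 1 × 10^5/1000 = 100
Step 5: 10 μL + 40 μL = 50 μL total → factor 50/10 = 5
Step 6: 10 μL brought to 50 μL → factor 50/10 = 5
Overall dilution factor = 100 × 5 × 10 × 100 × 5 × 5 = 1.25 × 10^7
Stock = 240 PFU/mL × 1.25 × 10^7 = 3.00 × 10^9 PFU/mL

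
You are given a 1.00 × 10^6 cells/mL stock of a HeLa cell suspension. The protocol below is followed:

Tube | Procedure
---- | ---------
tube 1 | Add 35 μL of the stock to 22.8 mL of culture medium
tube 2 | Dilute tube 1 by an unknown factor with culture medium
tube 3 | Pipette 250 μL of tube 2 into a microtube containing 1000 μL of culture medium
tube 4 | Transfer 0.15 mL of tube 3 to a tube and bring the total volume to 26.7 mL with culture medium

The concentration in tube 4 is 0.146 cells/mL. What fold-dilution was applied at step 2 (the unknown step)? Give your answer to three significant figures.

Step 1: 35 μL + 22.8 mL = 22835 μL total → factor 22835/35 = 652.43
Step 2: unknown factor x
Step 3: 250 μL + 1000 μL = 1250 μL total → factor 1250/250 = 5
Step 4: 0.15 mL brought to 26.7 mL → factor 26.7/0.15 = 178
Product of known-step factors = 5.8066 × 10^5
Overall factor = 1.00 × 10^6 cells/mL / (0.146 cells/mL) = 6.8493 × 10^6
x = 6.8493 × 10^6 / 5.8066 × 10^5 = 11.8

11.8-fold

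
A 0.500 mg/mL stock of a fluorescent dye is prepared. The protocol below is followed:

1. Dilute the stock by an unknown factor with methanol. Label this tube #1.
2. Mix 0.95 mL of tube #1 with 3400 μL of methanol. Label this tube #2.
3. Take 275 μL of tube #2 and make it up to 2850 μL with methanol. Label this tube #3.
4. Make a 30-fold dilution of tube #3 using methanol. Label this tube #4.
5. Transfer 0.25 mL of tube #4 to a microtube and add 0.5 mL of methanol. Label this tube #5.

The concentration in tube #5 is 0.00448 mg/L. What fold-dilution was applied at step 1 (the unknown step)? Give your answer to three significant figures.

Step 1: unknown factor x
Step 2: 0.95 mL + 3400 μL = 4.35 mL total → factor 4.35/0.95 = 4.5789
Step 3: 275 μL brought to 2850 μL → factor 2850/275 = 10.364
Step 4: 30-fold → factor 30
Step 5: 0.25 mL + 0.5 mL = 0.75 mL total → factor 0.75/0.25 = 3
Product of known-step factors = 4270.9
Overall factor = 0.500 mg/mL / (0.00448 mg/L) = 1.1161 × 10^5
x = 1.1161 × 10^5 / 4270.9 = 26.1

26.1-fold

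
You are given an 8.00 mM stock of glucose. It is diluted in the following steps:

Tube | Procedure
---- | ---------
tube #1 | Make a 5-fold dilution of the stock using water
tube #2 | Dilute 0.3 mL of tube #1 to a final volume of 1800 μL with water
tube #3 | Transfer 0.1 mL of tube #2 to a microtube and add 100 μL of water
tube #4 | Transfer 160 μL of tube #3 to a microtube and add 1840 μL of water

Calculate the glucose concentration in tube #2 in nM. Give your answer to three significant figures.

Step 1: 5-fold → factor 5
Step 2: 0.3 mL brought to 1800 μL → factor 1.8/0.3 = 6
Dilution factor through tube #2 = 5 × 6 = 30
[tube #2] = 8.00 mM / 30 = 0.2667 mM = 2.67 × 10^5 nM

2.67 × 10^5 nM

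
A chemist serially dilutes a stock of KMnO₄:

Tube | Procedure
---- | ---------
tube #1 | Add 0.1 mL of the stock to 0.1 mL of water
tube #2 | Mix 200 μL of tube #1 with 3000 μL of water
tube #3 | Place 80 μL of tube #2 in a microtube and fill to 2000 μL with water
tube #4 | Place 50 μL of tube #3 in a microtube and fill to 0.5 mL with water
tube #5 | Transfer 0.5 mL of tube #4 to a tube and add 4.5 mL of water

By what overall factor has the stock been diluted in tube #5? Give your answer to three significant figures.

8.00 × 10^4

Step 1: 0.1 mL + 0.1 mL = 0.2 mL total → factor 0.2/0.1 = 2
Step 2: 200 μL + 3000 μL = 3200 μL total → factor 3200/200 = 16
Step 3: 80 μL brought to 2000 μL → factor 2000/80 = 25
Step 4: 50 μL brought to 0.5 mL → factor 500/50 = 10
Step 5: 0.5 mL + 4.5 mL = 5 mL total → factor 5/0.5 = 10
Overall dilution factor = 2 × 16 × 25 × 10 × 10 = 80000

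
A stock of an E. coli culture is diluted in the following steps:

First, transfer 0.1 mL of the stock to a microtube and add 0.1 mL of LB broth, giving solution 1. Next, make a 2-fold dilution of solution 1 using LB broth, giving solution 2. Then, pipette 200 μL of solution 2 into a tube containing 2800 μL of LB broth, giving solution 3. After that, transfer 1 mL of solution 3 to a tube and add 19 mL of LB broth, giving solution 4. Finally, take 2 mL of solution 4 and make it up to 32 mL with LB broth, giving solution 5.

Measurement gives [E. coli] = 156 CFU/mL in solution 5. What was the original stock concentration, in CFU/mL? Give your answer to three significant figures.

3.00 × 10^6 CFU/mL

Step 1: 0.1 mL + 0.1 mL = 0.2 mL total → factor 0.2/0.1 = 2
Step 2: 2-fold → factor 2
Step 3: 200 μL + 2800 μL = 3000 μL total → factor 3000/200 = 15
Step 4: 1 mL + 19 mL = 20 mL total → factor 20/1 = 20
Step 5: 2 mL brought to 32 mL → factor 32/2 = 16
Overall dilution factor = 2 × 2 × 15 × 20 × 16 = 19200
Stock = 156 CFU/mL × 19200 = 3.00 × 10^6 CFU/mL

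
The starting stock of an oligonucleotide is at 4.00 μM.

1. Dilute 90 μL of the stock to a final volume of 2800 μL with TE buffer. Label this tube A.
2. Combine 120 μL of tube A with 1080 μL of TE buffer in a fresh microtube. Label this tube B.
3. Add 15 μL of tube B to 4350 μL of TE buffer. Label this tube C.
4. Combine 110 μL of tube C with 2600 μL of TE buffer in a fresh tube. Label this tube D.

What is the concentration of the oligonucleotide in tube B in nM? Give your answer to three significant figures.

Step 1: 90 μL brought to 2800 μL → factor 2800/90 = 31.111
Step 2: 120 μL + 1080 μL = 1200 μL total → factor 1200/120 = 10
Dilution factor through tube B = 31.111 × 10 = 311.11
[tube B] = 4.00 μM / 311.11 = 0.01286 μM = 12.9 nM

12.9 nM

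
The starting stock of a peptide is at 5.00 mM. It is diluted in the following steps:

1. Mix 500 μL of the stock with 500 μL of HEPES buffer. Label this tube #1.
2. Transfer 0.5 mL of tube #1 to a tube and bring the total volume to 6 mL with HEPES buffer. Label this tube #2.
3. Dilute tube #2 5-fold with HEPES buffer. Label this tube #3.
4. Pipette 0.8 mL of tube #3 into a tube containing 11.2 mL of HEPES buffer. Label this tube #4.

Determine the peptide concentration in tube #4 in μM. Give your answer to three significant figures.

Step 1: 500 μL + 500 μL = 1000 μL total → factor 1000/500 = 2
Step 2: 0.5 mL brought to 6 mL → factor 6/0.5 = 12
Step 3: 5-fold → factor 5
Step 4: 0.8 mL + 11.2 mL = 12 mL total → factor 12/0.8 = 15
Overall dilution factor = 2 × 12 × 5 × 15 = 1800
Final = 5.00 mM / 1800 = 0.002778 mM = 2.78 μM

2.78 μM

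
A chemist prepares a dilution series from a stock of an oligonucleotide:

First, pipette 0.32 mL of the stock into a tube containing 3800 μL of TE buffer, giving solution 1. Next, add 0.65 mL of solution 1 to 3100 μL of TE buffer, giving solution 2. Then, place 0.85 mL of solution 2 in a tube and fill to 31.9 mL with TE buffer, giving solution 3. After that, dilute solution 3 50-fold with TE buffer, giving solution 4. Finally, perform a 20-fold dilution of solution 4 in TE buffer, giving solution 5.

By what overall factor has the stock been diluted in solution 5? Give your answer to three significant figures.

Step 1: 0.32 mL + 3800 μL = 4.12 mL total → factor 4.12/0.32 = 12.875
Step 2: 0.65 mL + 3100 μL = 3.75 mL total → factor 3.75/0.65 = 5.7692
Step 3: 0.85 mL brought to 31.9 mL → factor 31.9/0.85 = 37.529
Step 4: 50-fold → factor 50
Step 5: 20-fold → factor 20
Overall dilution factor = 12.875 × 5.7692 × 37.529 × 50 × 20 = 2.7876 × 10^6

2.79 × 10^6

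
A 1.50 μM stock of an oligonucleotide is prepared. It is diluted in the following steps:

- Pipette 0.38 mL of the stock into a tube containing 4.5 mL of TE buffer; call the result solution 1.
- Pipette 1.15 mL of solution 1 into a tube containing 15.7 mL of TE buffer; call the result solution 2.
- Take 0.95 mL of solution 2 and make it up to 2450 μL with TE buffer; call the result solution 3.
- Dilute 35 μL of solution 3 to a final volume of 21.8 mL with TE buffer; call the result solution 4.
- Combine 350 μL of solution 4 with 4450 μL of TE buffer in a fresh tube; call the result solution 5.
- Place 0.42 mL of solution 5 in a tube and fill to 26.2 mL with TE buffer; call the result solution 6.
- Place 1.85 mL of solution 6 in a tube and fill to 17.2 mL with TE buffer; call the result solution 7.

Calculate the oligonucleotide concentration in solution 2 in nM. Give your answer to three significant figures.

7.97 nM

Step 1: 0.38 mL + 4.5 mL = 4.88 mL total → factor 4.88/0.38 = 12.842
Step 2: 1.15 mL + 15.7 mL = 16.85 mL total → factor 16.85/1.15 = 14.652
Dilution factor through solution 2 = 12.842 × 14.652 = 188.16
[solution 2] = 1.50 μM / 188.16 = 0.007972 μM = 7.97 nM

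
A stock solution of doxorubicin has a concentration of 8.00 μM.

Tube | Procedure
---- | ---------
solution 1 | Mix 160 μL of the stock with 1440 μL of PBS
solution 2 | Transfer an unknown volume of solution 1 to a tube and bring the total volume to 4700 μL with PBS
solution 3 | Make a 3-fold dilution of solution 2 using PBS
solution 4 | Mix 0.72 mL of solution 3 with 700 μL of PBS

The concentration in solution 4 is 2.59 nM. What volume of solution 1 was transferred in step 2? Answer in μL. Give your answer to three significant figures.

90.0 μL

Step 1: 160 μL + 1440 μL = 1600 μL total → factor 1600/160 = 10
Step 2: v brought to 4700 μL → factor = 4700 μL/v
Step 3: 3-fold → factor 3
Step 4: 0.72 mL + 700 μL = 1.42 mL total → factor 1.42/0.72 = 1.9722
Product of known-step factors = 59.167
Overall factor = 8.00 μM / (2.59 nM) = 3088.8
Step-2 factor = 3088.8 / 59.167 = 52.205
v = 4700 μL / 52.205 = 90.0 μL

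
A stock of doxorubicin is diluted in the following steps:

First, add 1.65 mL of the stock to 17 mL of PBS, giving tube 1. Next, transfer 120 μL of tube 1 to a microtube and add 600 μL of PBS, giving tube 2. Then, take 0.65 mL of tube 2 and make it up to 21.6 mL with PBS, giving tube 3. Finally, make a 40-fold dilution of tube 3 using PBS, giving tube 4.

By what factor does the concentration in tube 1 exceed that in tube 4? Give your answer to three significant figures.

Step 1: 1.65 mL + 17 mL = 18.65 mL total → factor 18.65/1.65 = 11.303
Step 2: 120 μL + 600 μL = 720 μL total → factor 720/120 = 6
Step 3: 0.65 mL brought to 21.6 mL → factor 21.6/0.65 = 33.231
Step 4: 40-fold → factor 40
Dilution factor to tube 1 = 11.303; to tube 4 = 90146
[tube 1]/[tube 4] = (factor to tube 4)/(factor to tube 1) = 90146/11.303 = 7.98 × 10^3

7.98 × 10^3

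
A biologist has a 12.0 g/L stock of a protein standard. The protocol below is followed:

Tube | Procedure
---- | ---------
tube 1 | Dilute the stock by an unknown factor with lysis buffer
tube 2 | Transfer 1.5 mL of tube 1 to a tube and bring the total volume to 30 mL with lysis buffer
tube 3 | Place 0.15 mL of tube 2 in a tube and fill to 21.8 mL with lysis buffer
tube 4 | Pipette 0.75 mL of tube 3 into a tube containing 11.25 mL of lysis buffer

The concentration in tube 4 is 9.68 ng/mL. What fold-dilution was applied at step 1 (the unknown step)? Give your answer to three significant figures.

26.7-fold

Step 1: unknown factor x
Step 2: 1.5 mL brought to 30 mL → factor 30/1.5 = 20
Step 3: 0.15 mL brought to 21.8 mL → factor 21.8/0.15 = 145.33
Step 4: 0.75 mL + 11.25 mL = 12 mL total → factor 12/0.75 = 16
Product of known-step factors = 46507
Overall factor = 12.0 g/L / (9.68 ng/mL) = 1.2397 × 10^6
x = 1.2397 × 10^6 / 46507 = 26.7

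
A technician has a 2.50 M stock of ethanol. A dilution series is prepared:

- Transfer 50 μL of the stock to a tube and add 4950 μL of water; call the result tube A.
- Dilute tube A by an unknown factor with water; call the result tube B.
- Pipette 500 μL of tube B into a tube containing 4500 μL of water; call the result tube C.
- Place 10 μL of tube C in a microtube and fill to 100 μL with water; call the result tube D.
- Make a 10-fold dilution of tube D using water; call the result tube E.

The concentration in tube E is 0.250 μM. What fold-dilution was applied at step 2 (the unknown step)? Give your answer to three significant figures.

100-fold

Step 1: 50 μL + 4950 μL = 5000 μL total → factor 5000/50 = 100
Step 2: unknown factor x
Step 3: 500 μL + 4500 μL = 5000 μL total → factor 5000/500 = 10
Step 4: 10 μL brought to 100 μL → factor 100/10 = 10
Step 5: 10-fold → factor 10
Product of known-step factors = 1 × 10^5
Overall factor = 2.50 M / (0.250 μM) = 1 × 10^7
x = 1 × 10^7 / 1 × 10^5 = 100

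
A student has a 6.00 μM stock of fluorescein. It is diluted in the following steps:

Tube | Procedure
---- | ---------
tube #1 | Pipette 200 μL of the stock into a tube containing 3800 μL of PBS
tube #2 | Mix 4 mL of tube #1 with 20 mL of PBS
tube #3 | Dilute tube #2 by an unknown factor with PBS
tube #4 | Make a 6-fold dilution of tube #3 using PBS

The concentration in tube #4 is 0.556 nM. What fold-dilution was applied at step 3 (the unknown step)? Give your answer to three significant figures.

Step 1: 200 μL + 3800 μL = 4000 μL total → factor 4000/200 = 20
Step 2: 4 mL + 20 mL = 24 mL total → factor 24/4 = 6
Step 3: unknown factor x
Step 4: 6-fold → factor 6
Product of known-step factors = 720
Overall factor = 6.00 μM / (0.556 nM) = 10791
x = 10791 / 720 = 15.0

15.0-fold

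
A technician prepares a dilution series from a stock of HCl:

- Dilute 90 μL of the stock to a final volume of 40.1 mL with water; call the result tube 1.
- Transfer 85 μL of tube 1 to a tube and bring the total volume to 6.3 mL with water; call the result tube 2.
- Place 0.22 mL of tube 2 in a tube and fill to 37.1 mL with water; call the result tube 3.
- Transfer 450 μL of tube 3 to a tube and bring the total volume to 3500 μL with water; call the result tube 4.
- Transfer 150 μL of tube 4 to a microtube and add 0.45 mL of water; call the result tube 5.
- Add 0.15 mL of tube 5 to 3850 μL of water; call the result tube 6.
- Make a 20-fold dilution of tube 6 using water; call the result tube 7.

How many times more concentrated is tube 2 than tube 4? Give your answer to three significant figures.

1.31 × 10^3

Step 1: 90 μL brought to 40.1 mL → factor 40100/90 = 445.56
Step 2: 85 μL brought to 6.3 mL → factor 6300/85 = 74.118
Step 3: 0.22 mL brought to 37.1 mL → factor 37.1/0.22 = 168.64
Step 4: 450 μL brought to 3500 μL → factor 3500/450 = 7.7778
Dilution factor to tube 2 = 33024; to tube 4 = 4.3314 × 10^7
[tube 2]/[tube 4] = (factor to tube 4)/(factor to tube 2) = 4.3314 × 10^7/33024 = 1.31 × 10^3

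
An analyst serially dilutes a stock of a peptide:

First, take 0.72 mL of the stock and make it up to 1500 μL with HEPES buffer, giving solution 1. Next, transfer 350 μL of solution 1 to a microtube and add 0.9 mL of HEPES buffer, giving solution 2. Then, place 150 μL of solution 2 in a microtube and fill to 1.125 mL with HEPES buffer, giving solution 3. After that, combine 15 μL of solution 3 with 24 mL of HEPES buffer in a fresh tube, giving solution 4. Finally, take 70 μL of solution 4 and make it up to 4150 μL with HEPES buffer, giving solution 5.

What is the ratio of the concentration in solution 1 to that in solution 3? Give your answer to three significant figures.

26.8

Step 1: 0.72 mL brought to 1500 μL → factor 1.5/0.72 = 2.0833
Step 2: 350 μL + 0.9 mL = 1250 μL total → factor 1250/350 = 3.5714
Step 3: 150 μL brought to 1.125 mL → factor 1125/150 = 7.5
Dilution factor to solution 1 = 2.0833; to solution 3 = 55.804
[solution 1]/[solution 3] = (factor to solution 3)/(factor to solution 1) = 55.804/2.0833 = 26.8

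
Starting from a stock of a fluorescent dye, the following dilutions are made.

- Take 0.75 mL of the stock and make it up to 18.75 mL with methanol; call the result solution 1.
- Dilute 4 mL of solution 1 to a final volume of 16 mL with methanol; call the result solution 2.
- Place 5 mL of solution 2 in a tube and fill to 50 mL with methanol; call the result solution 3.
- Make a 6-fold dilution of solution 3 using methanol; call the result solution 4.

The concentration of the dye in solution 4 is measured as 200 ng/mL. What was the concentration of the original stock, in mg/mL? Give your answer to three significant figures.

1.20 mg/mL

Step 1: 0.75 mL brought to 18.75 mL → factor 18.75/0.75 = 25
Step 2: 4 mL brought to 16 mL → factor 16/4 = 4
Step 3: 5 mL brought to 50 mL → factor 50/5 = 10
Step 4: 6-fold → factor 6
Overall dilution factor = 25 × 4 × 10 × 6 = 6000
Stock = 200 ng/mL × 6000 = 1.200 × 10^6 ng/mL = 1.20 mg/mL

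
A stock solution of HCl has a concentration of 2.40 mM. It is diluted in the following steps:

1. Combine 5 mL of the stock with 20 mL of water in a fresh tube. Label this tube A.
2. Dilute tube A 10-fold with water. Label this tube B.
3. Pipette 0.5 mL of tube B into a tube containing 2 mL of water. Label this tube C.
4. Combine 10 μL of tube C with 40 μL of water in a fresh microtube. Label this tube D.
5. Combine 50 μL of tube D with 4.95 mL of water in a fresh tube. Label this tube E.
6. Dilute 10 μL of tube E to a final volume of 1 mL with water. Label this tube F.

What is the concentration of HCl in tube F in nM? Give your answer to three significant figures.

Step 1: 5 mL + 20 mL = 25 mL total → factor 25/5 = 5
Step 2: 10-fold → factor 10
Step 3: 0.5 mL + 2 mL = 2.5 mL total → factor 2.5/0.5 = 5
Step 4: 10 μL + 40 μL = 50 μL total → factor 50/10 = 5
Step 5: 50 μL + 4.95 mL = 5000 μL total → factor 5000/50 = 100
Step 6: 10 μL brought to 1 mL → factor 1000/10 = 100
Overall dilution factor = 5 × 10 × 5 × 5 × 100 × 100 = 1.25 × 10^7
Final = 2.40 mM / 1.25 × 10^7 = 1.920 × 10^-7 mM = 0.192 nM

0.192 nM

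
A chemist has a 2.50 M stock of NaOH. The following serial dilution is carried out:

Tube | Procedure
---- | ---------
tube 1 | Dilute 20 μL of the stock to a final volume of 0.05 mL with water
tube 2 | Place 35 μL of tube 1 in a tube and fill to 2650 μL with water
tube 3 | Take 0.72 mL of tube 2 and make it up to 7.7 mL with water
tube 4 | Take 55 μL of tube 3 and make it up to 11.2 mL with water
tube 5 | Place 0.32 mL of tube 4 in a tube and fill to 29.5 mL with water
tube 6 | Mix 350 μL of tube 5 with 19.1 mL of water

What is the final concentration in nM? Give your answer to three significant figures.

1.18 nM

Step 1: 20 μL brought to 0.05 mL → factor 50/20 = 2.5
Step 2: 35 μL brought to 2650 μL → factor 2650/35 = 75.714
Step 3: 0.72 mL brought to 7.7 mL → factor 7.7/0.72 = 10.694
Step 4: 55 μL brought to 11.2 mL → factor 11200/55 = 203.64
Step 5: 0.32 mL brought to 29.5 mL → factor 29.5/0.32 = 92.188
Step 6: 350 μL + 19.1 mL = 19450 μL total → factor 19450/350 = 55.571
Overall dilution factor = 2.5 × 75.714 × 10.694 × 203.64 × 92.188 × 55.571 = 2.1118 × 10^9
Final = 2.50 M / 2.1118 × 10^9 = 1.184 × 10^-9 M = 1.18 nM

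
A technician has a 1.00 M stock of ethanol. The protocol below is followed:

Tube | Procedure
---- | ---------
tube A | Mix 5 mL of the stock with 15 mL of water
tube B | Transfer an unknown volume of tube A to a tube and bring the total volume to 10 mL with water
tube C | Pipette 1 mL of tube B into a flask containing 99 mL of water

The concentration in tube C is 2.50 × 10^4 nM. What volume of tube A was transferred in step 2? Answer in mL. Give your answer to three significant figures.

Step 1: 5 mL + 15 mL = 20 mL total → factor 20/5 = 4
Step 2: v brought to 10 mL → factor = 10 mL/v
Step 3: 1 mL + 99 mL = 100 mL total → factor 100/1 = 100
Product of known-step factors = 400
Overall factor = 1.00 M / (2.50 × 10^4 nM) = 40000
Step-2 factor = 40000 / 400 = 100
v = 10 mL / 100 = 0.100 mL

0.100 mL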